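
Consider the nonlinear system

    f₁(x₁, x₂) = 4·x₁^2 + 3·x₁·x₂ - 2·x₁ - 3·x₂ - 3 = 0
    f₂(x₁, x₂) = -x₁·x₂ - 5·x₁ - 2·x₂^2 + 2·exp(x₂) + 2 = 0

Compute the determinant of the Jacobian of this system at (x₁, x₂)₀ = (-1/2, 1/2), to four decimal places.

-32.8385

J = [[8·x₁ + 3·x₂ - 2, 3·x₁ - 3], [-x₂ - 5, -x₁ - 4·x₂ + 2·exp(x₂)]].
At the point, J = [[-4.5000, -4.5000], [-5.5000, 1.797443]].
det J = -32.8385.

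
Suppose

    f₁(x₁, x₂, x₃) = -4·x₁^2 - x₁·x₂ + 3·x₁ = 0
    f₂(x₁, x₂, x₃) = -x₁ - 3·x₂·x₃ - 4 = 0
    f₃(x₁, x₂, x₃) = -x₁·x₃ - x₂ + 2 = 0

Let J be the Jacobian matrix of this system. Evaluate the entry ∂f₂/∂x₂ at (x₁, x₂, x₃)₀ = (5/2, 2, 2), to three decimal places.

∂f₂/∂x₂ = -3·x₃.
At (5/2, 2, 2) this is -6.000.

-6.000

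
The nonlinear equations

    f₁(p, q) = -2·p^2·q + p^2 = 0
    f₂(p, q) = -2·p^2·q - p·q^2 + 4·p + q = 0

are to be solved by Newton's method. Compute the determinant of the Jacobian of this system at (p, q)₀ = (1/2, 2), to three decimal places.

J = [[-4·p·q + 2·p, -2·p^2], [-4·p·q - q^2 + 4, -2·p^2 - 2·p·q + 1]].
At the point, J = [[-3.000, -0.500], [-4.000, -1.500]].
det J = 2.500.

2.500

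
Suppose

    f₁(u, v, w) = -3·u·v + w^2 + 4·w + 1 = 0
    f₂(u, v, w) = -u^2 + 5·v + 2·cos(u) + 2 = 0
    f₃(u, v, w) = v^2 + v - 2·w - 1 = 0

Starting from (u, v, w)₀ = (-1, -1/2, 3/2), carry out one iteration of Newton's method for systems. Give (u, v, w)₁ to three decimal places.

(-10.684, 6.717, -0.625)

At (-1, -1/2, 3/2): F = (7.750, -0.41940, -4.250).
Jacobian J = [[-3·v, -3·u, 2·w + 4], [-2·u - 2·sin(u), 5, 0], [0, 2·v + 1, -2]].
At the point, J = [[1.500, 3.000, 7.000], [3.68294, 5.000, 0.000], [0.000, 0.000, -2.000]] (det J = 7.09765).
Solving J·Δ = −F gives Δ = (-9.684, 7.217, -2.125).
Then the next iterate is (u, v, w)₁ = (-10.684, 6.717, -0.625).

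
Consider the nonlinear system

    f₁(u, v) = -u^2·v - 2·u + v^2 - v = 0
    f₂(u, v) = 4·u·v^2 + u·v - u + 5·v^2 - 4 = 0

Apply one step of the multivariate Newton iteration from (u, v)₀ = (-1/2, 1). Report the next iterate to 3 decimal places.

At (-1/2, 1): F = (0.750, -1.000).
Jacobian J = [[-2·u·v - 2, -u^2 + 2·v - 1], [4·v^2 + v - 1, 8·u·v + u + 10·v]].
At the point, J = [[-1.000, 0.750], [4.000, 5.500]] (det J = -8.500).
Solving J·Δ = −F gives Δ = (0.574, -0.235).
Then the next iterate is (u, v)₁ = (0.074, 0.765).

(0.074, 0.765)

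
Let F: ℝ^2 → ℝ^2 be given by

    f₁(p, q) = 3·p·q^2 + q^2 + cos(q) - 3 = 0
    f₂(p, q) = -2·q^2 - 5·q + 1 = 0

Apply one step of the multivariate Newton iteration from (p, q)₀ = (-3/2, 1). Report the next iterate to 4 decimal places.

(-1.2560, 0.3333)

At (-3/2, 1): F = (-5.959698, -6.0000).
Jacobian J = [[3·q^2, 6·p·q + 2·q - sin(q)], [0, -4·q - 5]].
At the point, J = [[3.0000, -7.841471], [0.0000, -9.0000]] (det J = -27.0000).
Solving J·Δ = −F gives Δ = (0.2440, -0.6667).
Then the next iterate is (p, q)₁ = (-1.2560, 0.3333).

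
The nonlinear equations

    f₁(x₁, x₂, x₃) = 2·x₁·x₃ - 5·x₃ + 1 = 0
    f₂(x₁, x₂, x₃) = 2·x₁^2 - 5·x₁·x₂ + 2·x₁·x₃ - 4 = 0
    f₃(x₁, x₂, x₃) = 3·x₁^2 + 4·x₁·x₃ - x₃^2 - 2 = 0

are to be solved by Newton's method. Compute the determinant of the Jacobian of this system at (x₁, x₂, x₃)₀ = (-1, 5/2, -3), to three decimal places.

-690.000

J = [[2·x₃, 0, 2·x₁ - 5], [4·x₁ - 5·x₂ + 2·x₃, -5·x₁, 2·x₁], [6·x₁ + 4·x₃, 0, 4·x₁ - 2·x₃]].
At the point, J = [[-6.000, 0.000, -7.000], [-22.500, 5.000, -2.000], [-18.000, 0.000, 2.000]].
det J = -690.000.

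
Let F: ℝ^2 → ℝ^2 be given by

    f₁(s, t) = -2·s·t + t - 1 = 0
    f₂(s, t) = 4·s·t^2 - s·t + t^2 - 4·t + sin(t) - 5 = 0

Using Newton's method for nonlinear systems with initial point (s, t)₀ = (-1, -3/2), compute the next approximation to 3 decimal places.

(-1.651, 0.984)

At (-1, -3/2): F = (-5.500, -8.24749).
Jacobian J = [[-2·t, -2·s + 1], [4·t^2 - t, 8·s·t - s + 2·t + cos(t) - 4]].
At the point, J = [[3.000, 3.000], [10.500, 6.07074]] (det J = -13.28779).
Solving J·Δ = −F gives Δ = (-0.651, 2.484).
Then the next iterate is (s, t)₁ = (-1.651, 0.984).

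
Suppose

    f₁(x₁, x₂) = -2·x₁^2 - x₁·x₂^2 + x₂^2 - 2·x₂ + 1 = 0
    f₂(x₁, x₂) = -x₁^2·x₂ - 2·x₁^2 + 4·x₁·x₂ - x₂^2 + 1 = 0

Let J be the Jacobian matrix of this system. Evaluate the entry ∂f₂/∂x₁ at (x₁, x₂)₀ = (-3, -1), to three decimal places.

2.000

∂f₂/∂x₁ = -2·x₁·x₂ - 4·x₁ + 4·x₂.
At (-3, -1) this is 2.000.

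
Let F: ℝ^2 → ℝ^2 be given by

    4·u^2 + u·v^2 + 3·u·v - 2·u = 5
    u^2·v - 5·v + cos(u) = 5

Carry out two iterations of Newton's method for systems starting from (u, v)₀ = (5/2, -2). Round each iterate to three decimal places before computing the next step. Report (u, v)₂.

(1.638, -3.214)

At (5/2, -2): F = (10.000, -8.30114).
Jacobian J = [[8·u + v^2 + 3·v - 2, 2·u·v + 3·u], [2·u·v - sin(u), u^2 - 5]].
At the point, J = [[16.000, -2.500], [-10.59847, 1.250]] (det J = -6.49618).
Solving J·Δ = −F gives Δ = (-1.270, -4.131).
Then the next iterate is (u, v)₁ = (1.230, -6.131).
Round to (1.230, -6.131) and repeat: F = (22.20288, 16.71365), J = [[27.03616, -11.39226], [-16.02475, -3.48710]].
Δ = (0.408, 2.917), so (u, v)₂ = (1.638, -3.214).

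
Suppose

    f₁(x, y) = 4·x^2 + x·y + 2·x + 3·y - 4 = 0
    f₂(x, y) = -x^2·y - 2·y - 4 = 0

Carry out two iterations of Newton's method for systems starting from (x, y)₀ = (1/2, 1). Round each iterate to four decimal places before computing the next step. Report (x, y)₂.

At (1/2, 1): F = (1.5000, -6.2500).
Jacobian J = [[8·x + y + 2, x + 3], [-2·x·y, -x^2 - 2]].
At the point, J = [[7.0000, 3.5000], [-1.0000, -2.2500]] (det J = -12.2500).
Solving J·Δ = −F gives Δ = (1.5102, -3.4490).
Then the next iterate is (x, y)₁ = (2.0102, -2.4490).
Round to (2.0102, -2.4490) and repeat: F = (3.914036, 10.794174), J = [[15.6326, 5.0102], [9.845960, -6.040904]].
Δ = (-0.5406, 0.9057), so (x, y)₂ = (1.4696, -1.5433).

(1.4696, -1.5433)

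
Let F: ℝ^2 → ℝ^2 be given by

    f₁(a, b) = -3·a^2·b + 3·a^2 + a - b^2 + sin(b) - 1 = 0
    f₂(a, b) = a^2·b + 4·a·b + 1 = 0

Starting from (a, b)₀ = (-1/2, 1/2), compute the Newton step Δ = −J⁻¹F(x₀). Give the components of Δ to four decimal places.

At (-1/2, 1/2): F = (-0.895574, 0.1250).
Jacobian J = [[-6·a·b + 6·a + 1, -3·a^2 - 2·b + cos(b)], [2·a·b + 4·b, a^2 + 4·a]].
At the point, J = [[-0.5000, -0.872417], [1.5000, -1.7500]] (det J = 2.183626).
Solving J·Δ = −F gives Δ = (-0.7677, -0.5866).

(-0.7677, -0.5866)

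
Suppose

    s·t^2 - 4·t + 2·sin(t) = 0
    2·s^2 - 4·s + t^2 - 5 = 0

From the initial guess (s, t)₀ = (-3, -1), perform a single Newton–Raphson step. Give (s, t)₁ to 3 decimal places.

(-1.335, -1.319)

At (-3, -1): F = (-0.68294, 26.000).
Jacobian J = [[t^2, 2·s·t + 2·cos(t) - 4], [4·s - 4, 2·t]].
At the point, J = [[1.000, 3.08060], [-16.000, -2.000]] (det J = 47.28967).
Solving J·Δ = −F gives Δ = (1.665, -0.319).
Then the next iterate is (s, t)₁ = (-1.335, -1.319).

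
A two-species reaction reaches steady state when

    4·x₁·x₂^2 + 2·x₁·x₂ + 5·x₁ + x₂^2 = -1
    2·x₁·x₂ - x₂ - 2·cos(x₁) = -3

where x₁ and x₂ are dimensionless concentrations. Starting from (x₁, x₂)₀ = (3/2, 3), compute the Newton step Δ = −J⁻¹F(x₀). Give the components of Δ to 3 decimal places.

(-0.894, -0.855)

At (3/2, 3): F = (80.500, 8.85853).
Jacobian J = [[4·x₂^2 + 2·x₂ + 5, 8·x₁·x₂ + 2·x₁ + 2·x₂], [2·x₂ + 2·sin(x₁), 2·x₁ - 1]].
At the point, J = [[47.000, 45.000], [7.99499, 2.000]] (det J = -265.77455).
Solving J·Δ = −F gives Δ = (-0.894, -0.855).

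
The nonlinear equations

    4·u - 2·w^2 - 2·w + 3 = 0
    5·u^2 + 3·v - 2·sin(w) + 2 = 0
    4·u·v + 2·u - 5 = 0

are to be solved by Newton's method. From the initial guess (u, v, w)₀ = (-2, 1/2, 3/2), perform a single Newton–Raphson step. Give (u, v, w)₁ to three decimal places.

At (-2, 1/2, 3/2): F = (-12.500, 21.50501, -13.000).
Jacobian J = [[4, 0, -4·w - 2], [10·u, 3, -2·cos(w)], [4·v + 2, 4·u, 0]].
At the point, J = [[4.000, 0.000, -8.000], [-20.000, 3.000, -0.14147], [4.000, -8.000, 0.000]] (det J = -1188.52718).
Solving J·Δ = −F gives Δ = (0.907, -1.171, -1.109).
Then the next iterate is (u, v, w)₁ = (-1.093, -0.671, 0.391).

(-1.093, -0.671, 0.391)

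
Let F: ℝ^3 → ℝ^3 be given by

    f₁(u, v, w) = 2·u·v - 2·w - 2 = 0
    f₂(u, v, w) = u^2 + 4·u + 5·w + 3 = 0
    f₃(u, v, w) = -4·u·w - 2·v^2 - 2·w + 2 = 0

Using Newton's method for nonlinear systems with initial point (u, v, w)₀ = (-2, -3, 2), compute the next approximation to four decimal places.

At (-2, -3, 2): F = (6.0000, 9.0000, -4.0000).
Jacobian J = [[2·v, 2·u, -2], [2·u + 4, 0, 5], [-4·w, -4·v, -4·u - 2]].
At the point, J = [[-6.0000, -4.0000, -2.0000], [0.0000, 0.0000, 5.0000], [-8.0000, 12.0000, 6.0000]] (det J = 520.0000).
Solving J·Δ = −F gives Δ = (0.5385, 1.5923, -1.8000).
Then the next iterate is (u, v, w)₁ = (-1.4615, -1.4077, 0.2000).

(-1.4615, -1.4077, 0.2000)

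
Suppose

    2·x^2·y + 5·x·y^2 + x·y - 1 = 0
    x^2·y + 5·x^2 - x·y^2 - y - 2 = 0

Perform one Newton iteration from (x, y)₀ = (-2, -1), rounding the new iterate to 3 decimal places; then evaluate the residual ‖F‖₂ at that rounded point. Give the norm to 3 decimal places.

At (-2, -1): F = (-17.000, 17.000).
Jacobian J = [[4·x·y + 5·y^2 + y, 2·x^2 + 10·x·y + x], [2·x·y + 10·x - y^2, x^2 - 2·x·y - 1]].
At the point, J = [[12.000, 26.000], [-17.000, -1.000]] (det J = 430.000).
Solving J·Δ = −F gives Δ = (0.988, 0.198).
Then the next iterate is (x, y)₁ = (-1.012, -0.802).
Re-evaluating at (-1.012, -0.802): F = (-5.08572, 3.75228), so ‖F‖₂ = 6.320.

6.320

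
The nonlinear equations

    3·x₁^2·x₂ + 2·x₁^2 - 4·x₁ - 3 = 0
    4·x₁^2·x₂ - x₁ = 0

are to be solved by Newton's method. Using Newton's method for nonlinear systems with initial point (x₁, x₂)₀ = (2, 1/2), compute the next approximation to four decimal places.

(2.3158, -0.0132)

At (2, 1/2): F = (3.0000, 6.0000).
Jacobian J = [[6·x₁·x₂ + 4·x₁ - 4, 3·x₁^2], [8·x₁·x₂ - 1, 4·x₁^2]].
At the point, J = [[10.0000, 12.0000], [7.0000, 16.0000]] (det J = 76.0000).
Solving J·Δ = −F gives Δ = (0.3158, -0.5132).
Then the next iterate is (x₁, x₂)₁ = (2.3158, -0.0132).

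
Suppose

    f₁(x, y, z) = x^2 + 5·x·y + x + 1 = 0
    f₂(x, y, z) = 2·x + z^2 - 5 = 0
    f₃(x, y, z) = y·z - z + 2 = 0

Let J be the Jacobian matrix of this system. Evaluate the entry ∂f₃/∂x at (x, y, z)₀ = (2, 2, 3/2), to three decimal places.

∂f₃/∂x = 0.
At (2, 2, 3/2) this is 0.000.

0.000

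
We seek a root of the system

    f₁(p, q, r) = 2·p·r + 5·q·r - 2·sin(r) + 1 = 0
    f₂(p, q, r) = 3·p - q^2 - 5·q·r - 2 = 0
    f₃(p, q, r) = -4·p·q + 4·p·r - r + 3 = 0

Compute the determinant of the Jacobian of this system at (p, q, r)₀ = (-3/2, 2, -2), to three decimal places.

J = [[2·r, 5·r, 2·p + 5·q - 2·cos(r)], [3, -2·q - 5·r, -5·q], [-4·q + 4·r, -4·p, 4·p - 1]].
At the point, J = [[-4.000, -10.000, 7.83229], [3.000, 6.000, -10.000], [-16.000, 6.000, -7.000]].
det J = -989.119.

-989.119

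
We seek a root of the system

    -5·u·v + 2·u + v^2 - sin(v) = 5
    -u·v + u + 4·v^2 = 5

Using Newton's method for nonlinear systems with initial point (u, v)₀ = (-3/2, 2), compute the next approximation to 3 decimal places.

(-1.284, 1.298)

At (-3/2, 2): F = (10.09070, 12.500).
Jacobian J = [[-5·v + 2, -5·u + 2·v - cos(v)], [-v + 1, -u + 8·v]].
At the point, J = [[-8.000, 11.91615], [-1.000, 17.500]] (det J = -128.08385).
Solving J·Δ = −F gives Δ = (0.216, -0.702).
Then the next iterate is (u, v)₁ = (-1.284, 1.298).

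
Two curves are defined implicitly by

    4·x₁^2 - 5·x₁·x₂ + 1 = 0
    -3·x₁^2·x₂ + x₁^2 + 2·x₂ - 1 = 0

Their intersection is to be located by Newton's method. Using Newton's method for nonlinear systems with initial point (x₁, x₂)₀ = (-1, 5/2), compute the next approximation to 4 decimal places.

(-1.1124, -1.4607)

At (-1, 5/2): F = (17.5000, -2.5000).
Jacobian J = [[8·x₁ - 5·x₂, -5·x₁], [-6·x₁·x₂ + 2·x₁, -3·x₁^2 + 2]].
At the point, J = [[-20.5000, 5.0000], [13.0000, -1.0000]] (det J = -44.5000).
Solving J·Δ = −F gives Δ = (-0.1124, -3.9607).
Then the next iterate is (x₁, x₂)₁ = (-1.1124, -1.4607).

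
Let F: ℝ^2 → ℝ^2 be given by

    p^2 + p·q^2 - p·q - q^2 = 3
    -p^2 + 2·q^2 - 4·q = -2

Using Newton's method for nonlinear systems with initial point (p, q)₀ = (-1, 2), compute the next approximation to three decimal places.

At (-1, 2): F = (-8.000, 1.000).
Jacobian J = [[2·p + q^2 - q, 2·p·q - p - 2·q], [-2·p, 4·q - 4]].
At the point, J = [[0.000, -7.000], [2.000, 4.000]] (det J = 14.000).
Solving J·Δ = −F gives Δ = (1.786, -1.143).
Then the next iterate is (p, q)₁ = (0.786, 0.857).

(0.786, 0.857)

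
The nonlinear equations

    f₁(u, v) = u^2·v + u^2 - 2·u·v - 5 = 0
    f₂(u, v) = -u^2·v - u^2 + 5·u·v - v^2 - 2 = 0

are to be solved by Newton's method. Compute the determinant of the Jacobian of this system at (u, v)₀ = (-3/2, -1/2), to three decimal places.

9.625

J = [[2·u·v + 2·u - 2·v, u^2 - 2·u], [-2·u·v - 2·u + 5·v, -u^2 + 5·u - 2·v]].
At the point, J = [[-0.500, 5.250], [-1.000, -8.750]].
det J = 9.625.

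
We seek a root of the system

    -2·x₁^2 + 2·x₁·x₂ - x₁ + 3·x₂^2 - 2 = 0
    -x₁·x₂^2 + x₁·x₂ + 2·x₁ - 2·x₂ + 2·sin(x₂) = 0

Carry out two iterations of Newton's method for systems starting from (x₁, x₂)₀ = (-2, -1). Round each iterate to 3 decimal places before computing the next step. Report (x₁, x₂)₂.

At (-2, -1): F = (-1.000, 0.31706).
Jacobian J = [[-4·x₁ + 2·x₂ - 1, 2·x₁ + 6·x₂], [-x₂^2 + x₂ + 2, -2·x₁·x₂ + x₁ + 2·cos(x₂) - 2]].
At the point, J = [[5.000, -10.000], [0.000, -6.91940]] (det J = -34.59698).
Solving J·Δ = −F gives Δ = (0.292, 0.046).
Then the next iterate is (x₁, x₂)₁ = (-1.708, -0.954).
Round to (-1.708, -0.954) and repeat: F = (-0.13732, 0.04444), J = [[3.924, -9.140], [0.13588, -5.81001]].
Δ = (0.056, 0.009), so (x₁, x₂)₂ = (-1.652, -0.945).

(-1.652, -0.945)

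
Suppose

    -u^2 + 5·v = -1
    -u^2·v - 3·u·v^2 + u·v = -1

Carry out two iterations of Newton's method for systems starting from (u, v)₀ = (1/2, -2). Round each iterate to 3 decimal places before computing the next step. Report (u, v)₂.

(-8.176, -3.906)

At (1/2, -2): F = (-9.250, -5.500).
Jacobian J = [[-2·u, 5], [-2·u·v - 3·v^2 + v, -u^2 - 6·u·v + u]].
At the point, J = [[-1.000, 5.000], [-12.000, 6.250]] (det J = 53.750).
Solving J·Δ = −F gives Δ = (0.564, 1.963).
Then the next iterate is (u, v)₁ = (1.064, -0.037).
Round to (1.064, -0.037) and repeat: F = (-0.31710, 0.99815), J = [[-2.128, 5.000], [0.03763, 0.16811]].
Δ = (-9.240, -3.869), so (u, v)₂ = (-8.176, -3.906).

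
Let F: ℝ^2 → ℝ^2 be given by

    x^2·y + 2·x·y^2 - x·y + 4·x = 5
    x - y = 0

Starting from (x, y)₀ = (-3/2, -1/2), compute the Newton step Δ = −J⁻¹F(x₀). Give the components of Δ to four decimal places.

(1.5377, 0.5377)

At (-3/2, -1/2): F = (-13.6250, -1.0000).
Jacobian J = [[2·x·y + 2·y^2 - y + 4, x^2 + 4·x·y - x], [1, -1]].
At the point, J = [[6.5000, 6.7500], [1.0000, -1.0000]] (det J = -13.2500).
Solving J·Δ = −F gives Δ = (1.5377, 0.5377).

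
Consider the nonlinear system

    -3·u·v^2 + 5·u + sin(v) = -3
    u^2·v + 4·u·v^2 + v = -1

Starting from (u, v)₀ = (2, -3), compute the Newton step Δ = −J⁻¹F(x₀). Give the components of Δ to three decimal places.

(2.473, 2.729)

At (2, -3): F = (-41.14112, 58.000).
Jacobian J = [[-3·v^2 + 5, -6·u·v + cos(v)], [2·u·v + 4·v^2, u^2 + 8·u·v + 1]].
At the point, J = [[-22.000, 35.01001], [24.000, -43.000]] (det J = 105.75982).
Solving J·Δ = −F gives Δ = (2.473, 2.729).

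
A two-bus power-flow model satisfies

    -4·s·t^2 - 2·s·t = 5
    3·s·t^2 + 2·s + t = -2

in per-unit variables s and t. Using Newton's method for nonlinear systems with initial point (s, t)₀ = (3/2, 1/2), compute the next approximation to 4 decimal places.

At (3/2, 1/2): F = (-8.0000, 6.6250).
Jacobian J = [[-4·t^2 - 2·t, -8·s·t - 2·s], [3·t^2 + 2, 6·s·t + 1]].
At the point, J = [[-2.0000, -9.0000], [2.7500, 5.5000]] (det J = 13.7500).
Solving J·Δ = −F gives Δ = (-1.1364, -0.6364).
Then the next iterate is (s, t)₁ = (0.3636, -0.1364).

(0.3636, -0.1364)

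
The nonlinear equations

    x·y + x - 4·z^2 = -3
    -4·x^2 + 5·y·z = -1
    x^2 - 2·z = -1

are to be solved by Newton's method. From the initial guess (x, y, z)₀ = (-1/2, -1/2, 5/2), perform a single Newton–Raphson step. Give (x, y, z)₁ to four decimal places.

(-1.9181, 0.2206, 1.3340)

At (-1/2, -1/2, 5/2): F = (-22.2500, -6.2500, -3.7500).
Jacobian J = [[y + 1, x, -8·z], [-8·x, 5·z, 5·y], [2·x, 0, -2]].
At the point, J = [[0.5000, -0.5000, -20.0000], [4.0000, 12.5000, -2.5000], [-1.0000, 0.0000, -2.0000]] (det J = -267.7500).
Solving J·Δ = −F gives Δ = (-1.4181, 0.7206, -1.1660).
Then the next iterate is (x, y, z)₁ = (-1.9181, 0.2206, 1.3340).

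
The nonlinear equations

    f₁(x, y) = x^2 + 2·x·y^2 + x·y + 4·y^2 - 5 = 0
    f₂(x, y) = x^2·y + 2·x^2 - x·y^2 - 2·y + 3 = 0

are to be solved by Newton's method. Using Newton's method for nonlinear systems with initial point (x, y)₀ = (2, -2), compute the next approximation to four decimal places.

(14.0000, 2.9000)

At (2, -2): F = (27.0000, -1.0000).
Jacobian J = [[2·x + 2·y^2 + y, 4·x·y + x + 8·y], [2·x·y + 4·x - y^2, x^2 - 2·x·y - 2]].
At the point, J = [[10.0000, -30.0000], [-4.0000, 10.0000]] (det J = -20.0000).
Solving J·Δ = −F gives Δ = (12.0000, 4.9000).
Then the next iterate is (x, y)₁ = (14.0000, 2.9000).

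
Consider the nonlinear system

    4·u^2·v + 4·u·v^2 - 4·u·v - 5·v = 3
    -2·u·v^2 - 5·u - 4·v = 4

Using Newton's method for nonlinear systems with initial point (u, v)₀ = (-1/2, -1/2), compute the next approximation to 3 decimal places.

At (-1/2, -1/2): F = (-2.500, 0.750).
Jacobian J = [[8·u·v + 4·v^2 - 4·v, 4·u^2 + 8·u·v - 4·u - 5], [-2·v^2 - 5, -4·u·v - 4]].
At the point, J = [[5.000, 0.000], [-5.500, -5.000]] (det J = -25.000).
Solving J·Δ = −F gives Δ = (0.500, -0.400).
Then the next iterate is (u, v)₁ = (0.000, -0.900).

(0.000, -0.900)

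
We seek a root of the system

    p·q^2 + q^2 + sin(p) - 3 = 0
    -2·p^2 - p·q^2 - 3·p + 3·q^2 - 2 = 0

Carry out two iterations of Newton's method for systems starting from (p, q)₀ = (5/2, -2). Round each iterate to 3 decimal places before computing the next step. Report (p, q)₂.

(0.646, -1.265)

At (5/2, -2): F = (11.59847, -20.000).
Jacobian J = [[q^2 + cos(p), 2·p·q + 2·q], [-4·p - q^2 - 3, -2·p·q + 6·q]].
At the point, J = [[3.19886, -14.000], [-17.000, -2.000]] (det J = -244.39771).
Solving J·Δ = −F gives Δ = (-1.241, 0.545).
Then the next iterate is (p, q)₁ = (1.259, -1.455).
Round to (1.259, -1.455) and repeat: F = (2.73414, -5.26142), J = [[2.42379, -6.57369], [-10.15302, -5.06631]].
Δ = (-0.613, 0.190), so (p, q)₂ = (0.646, -1.265).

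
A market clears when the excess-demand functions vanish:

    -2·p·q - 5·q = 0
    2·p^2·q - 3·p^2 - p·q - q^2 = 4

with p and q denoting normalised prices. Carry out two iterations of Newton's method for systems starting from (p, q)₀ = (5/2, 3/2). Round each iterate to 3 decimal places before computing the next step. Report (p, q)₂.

(-2.495, 1.721)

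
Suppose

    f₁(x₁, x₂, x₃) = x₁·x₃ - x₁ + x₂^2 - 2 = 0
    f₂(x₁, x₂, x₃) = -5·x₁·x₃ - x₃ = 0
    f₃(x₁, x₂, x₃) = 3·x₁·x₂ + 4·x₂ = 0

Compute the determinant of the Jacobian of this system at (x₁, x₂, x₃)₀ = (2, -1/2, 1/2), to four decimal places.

-121.5000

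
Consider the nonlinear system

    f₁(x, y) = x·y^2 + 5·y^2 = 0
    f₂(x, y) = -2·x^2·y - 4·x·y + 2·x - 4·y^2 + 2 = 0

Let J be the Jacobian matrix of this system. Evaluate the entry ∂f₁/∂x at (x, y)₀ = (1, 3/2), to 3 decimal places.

∂f₁/∂x = y^2.
At (1, 3/2) this is 2.250.

2.250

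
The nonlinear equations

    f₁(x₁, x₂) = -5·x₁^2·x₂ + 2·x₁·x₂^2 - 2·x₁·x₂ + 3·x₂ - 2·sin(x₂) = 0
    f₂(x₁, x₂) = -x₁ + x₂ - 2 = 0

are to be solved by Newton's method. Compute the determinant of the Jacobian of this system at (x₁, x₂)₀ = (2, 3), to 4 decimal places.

J = [[-10·x₁·x₂ + 2·x₂^2 - 2·x₂, -5·x₁^2 + 4·x₁·x₂ - 2·x₁ - 2·cos(x₂) + 3], [-1, 1]].
At the point, J = [[-48.0000, 4.979985], [-1.0000, 1.0000]].
det J = -43.0200.

-43.0200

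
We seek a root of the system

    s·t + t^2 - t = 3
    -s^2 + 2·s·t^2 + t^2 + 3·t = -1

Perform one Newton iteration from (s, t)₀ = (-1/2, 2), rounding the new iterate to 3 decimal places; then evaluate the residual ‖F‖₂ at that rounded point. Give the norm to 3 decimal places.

At (-1/2, 2): F = (-2.000, 6.750).
Jacobian J = [[t, s + 2·t - 1], [-2·s + 2·t^2, 4·s·t + 2·t + 3]].
At the point, J = [[2.000, 2.500], [9.000, 3.000]] (det J = -16.500).
Solving J·Δ = −F gives Δ = (-1.386, 1.909).
Then the next iterate is (s, t)₁ = (-1.886, 3.909).
Re-evaluating at (-1.886, 3.909): F = (0.99891, -33.18693), so ‖F‖₂ = 33.202.

33.202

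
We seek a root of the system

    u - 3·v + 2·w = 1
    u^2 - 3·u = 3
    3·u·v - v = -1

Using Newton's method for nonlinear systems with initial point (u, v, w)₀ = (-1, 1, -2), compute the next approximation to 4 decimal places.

(-0.8000, 0.4000, 1.5000)

At (-1, 1, -2): F = (-9.0000, 1.0000, -3.0000).
Jacobian J = [[1, -3, 2], [2·u - 3, 0, 0], [3·v, 3·u - 1, 0]].
At the point, J = [[1.0000, -3.0000, 2.0000], [-5.0000, 0.0000, 0.0000], [3.0000, -4.0000, 0.0000]] (det J = 40.0000).
Solving J·Δ = −F gives Δ = (0.2000, -0.6000, 3.5000).
Then the next iterate is (u, v, w)₁ = (-0.8000, 0.4000, 1.5000).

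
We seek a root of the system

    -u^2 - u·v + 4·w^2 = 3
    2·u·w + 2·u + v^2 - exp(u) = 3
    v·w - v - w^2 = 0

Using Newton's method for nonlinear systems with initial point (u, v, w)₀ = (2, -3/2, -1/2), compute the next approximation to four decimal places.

(0.1617, -0.0596, -0.8212)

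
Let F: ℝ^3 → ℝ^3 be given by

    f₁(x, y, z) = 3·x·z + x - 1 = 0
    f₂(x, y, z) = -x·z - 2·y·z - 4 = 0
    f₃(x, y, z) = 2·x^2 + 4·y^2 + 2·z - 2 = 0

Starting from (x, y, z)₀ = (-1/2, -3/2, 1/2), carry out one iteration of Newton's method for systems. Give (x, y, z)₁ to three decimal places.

(1.024, -0.872, 1.540)

At (-1/2, -3/2, 1/2): F = (-2.250, -2.250, 8.500).
Jacobian J = [[3·z + 1, 0, 3·x], [-z, -2·z, -x - 2·y], [4·x, 8·y, 2]].
At the point, J = [[2.500, 0.000, -1.500], [-0.500, -1.000, 3.500], [-2.000, -12.000, 2.000]] (det J = 94.000).
Solving J·Δ = −F gives Δ = (1.524, 0.628, 1.040).
Then the next iterate is (x, y, z)₁ = (1.024, -0.872, 1.540).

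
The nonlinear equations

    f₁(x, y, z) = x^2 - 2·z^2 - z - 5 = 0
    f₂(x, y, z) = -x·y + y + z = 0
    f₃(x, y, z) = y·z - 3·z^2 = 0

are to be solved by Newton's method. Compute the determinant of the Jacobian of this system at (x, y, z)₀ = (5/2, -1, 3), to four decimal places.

J = [[2·x, 0, -4·z - 1], [-y, -x + 1, 1], [0, z, y - 6·z]].
At the point, J = [[5.0000, 0.0000, -13.0000], [1.0000, -1.5000, 1.0000], [0.0000, 3.0000, -19.0000]].
det J = 88.5000.

88.5000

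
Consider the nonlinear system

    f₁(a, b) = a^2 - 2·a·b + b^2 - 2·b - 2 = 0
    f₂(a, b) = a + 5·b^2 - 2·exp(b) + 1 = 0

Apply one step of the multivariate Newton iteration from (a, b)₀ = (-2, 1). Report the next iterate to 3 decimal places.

(-1.090, 1.115)

At (-2, 1): F = (5.000, -1.43656).
Jacobian J = [[2·a - 2·b, -2·a + 2·b - 2], [1, 10·b - 2·exp(b)]].
At the point, J = [[-6.000, 4.000], [1.000, 4.56344]] (det J = -31.38062).
Solving J·Δ = −F gives Δ = (0.910, 0.115).
Then the next iterate is (a, b)₁ = (-1.090, 1.115).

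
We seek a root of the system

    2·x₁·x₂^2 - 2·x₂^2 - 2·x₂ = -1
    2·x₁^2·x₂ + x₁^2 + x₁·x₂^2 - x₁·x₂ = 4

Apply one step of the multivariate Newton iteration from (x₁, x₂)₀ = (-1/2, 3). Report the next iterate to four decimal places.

(-1.2321, 0.7411)

At (-1/2, 3): F = (-32.0000, -5.2500).
Jacobian J = [[2·x₂^2, 4·x₁·x₂ - 4·x₂ - 2], [4·x₁·x₂ + 2·x₁ + x₂^2 - x₂, 2·x₁^2 + 2·x₁·x₂ - x₁]].
At the point, J = [[18.0000, -20.0000], [-1.0000, -2.0000]] (det J = -56.0000).
Solving J·Δ = −F gives Δ = (-0.7321, -2.2589).
Then the next iterate is (x₁, x₂)₁ = (-1.2321, 0.7411).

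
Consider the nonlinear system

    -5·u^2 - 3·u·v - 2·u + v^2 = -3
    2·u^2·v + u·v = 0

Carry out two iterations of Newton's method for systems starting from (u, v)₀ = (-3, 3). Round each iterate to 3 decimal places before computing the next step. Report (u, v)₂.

At (-3, 3): F = (0.000, 45.000).
Jacobian J = [[-10·u - 3·v - 2, -3·u + 2·v], [4·u·v + v, 2·u^2 + u]].
At the point, J = [[19.000, 15.000], [-33.000, 15.000]] (det J = 780.000).
Solving J·Δ = −F gives Δ = (0.865, -1.096).
Then the next iterate is (u, v)₁ = (-2.135, 1.904).
Round to (-2.135, 1.904) and repeat: F = (0.29921, 13.29268), J = [[13.638, 10.213], [-14.35616, 6.98145]].
Δ = (0.553, -0.767), so (u, v)₂ = (-1.582, 1.137).

(-1.582, 1.137)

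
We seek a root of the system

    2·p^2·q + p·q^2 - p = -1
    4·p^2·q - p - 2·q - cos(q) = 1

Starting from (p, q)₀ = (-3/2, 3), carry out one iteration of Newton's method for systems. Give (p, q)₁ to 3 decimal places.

(-1.000, 2.443)

At (-3/2, 3): F = (2.500, 22.48999).
Jacobian J = [[4·p·q + q^2 - 1, 2·p^2 + 2·p·q], [8·p·q - 1, 4·p^2 + sin(q) - 2]].
At the point, J = [[-10.000, -4.500], [-37.000, 7.14112]] (det J = -237.91120).
Solving J·Δ = −F gives Δ = (0.500, -0.557).
Then the next iterate is (p, q)₁ = (-1.000, 2.443).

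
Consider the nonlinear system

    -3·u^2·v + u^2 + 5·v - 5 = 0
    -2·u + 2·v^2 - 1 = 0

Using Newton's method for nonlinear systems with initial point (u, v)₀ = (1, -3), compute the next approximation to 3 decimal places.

At (1, -3): F = (-10.000, 15.000).
Jacobian J = [[-6·u·v + 2·u, -3·u^2 + 5], [-2, 4·v]].
At the point, J = [[20.000, 2.000], [-2.000, -12.000]] (det J = -236.000).
Solving J·Δ = −F gives Δ = (0.381, 1.186).
Then the next iterate is (u, v)₁ = (1.381, -1.814).

(1.381, -1.814)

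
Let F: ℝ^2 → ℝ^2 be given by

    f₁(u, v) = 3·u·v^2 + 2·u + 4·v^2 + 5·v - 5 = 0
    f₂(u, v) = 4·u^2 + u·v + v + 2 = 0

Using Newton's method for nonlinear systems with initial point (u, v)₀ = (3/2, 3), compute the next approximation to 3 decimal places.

At (3/2, 3): F = (89.500, 18.500).
Jacobian J = [[3·v^2 + 2, 6·u·v + 8·v + 5], [8·u + v, u + 1]].
At the point, J = [[29.000, 56.000], [15.000, 2.500]] (det J = -767.500).
Solving J·Δ = −F gives Δ = (-1.058, -1.050).
Then the next iterate is (u, v)₁ = (0.442, 1.950).

(0.442, 1.950)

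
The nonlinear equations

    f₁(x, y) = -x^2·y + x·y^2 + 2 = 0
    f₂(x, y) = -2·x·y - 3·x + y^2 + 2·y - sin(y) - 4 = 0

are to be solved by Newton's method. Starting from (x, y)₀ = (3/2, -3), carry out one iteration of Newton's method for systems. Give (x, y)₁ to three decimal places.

At (3/2, -3): F = (22.250, 3.64112).
Jacobian J = [[-2·x·y + y^2, -x^2 + 2·x·y], [-2·y - 3, -2·x + 2·y - cos(y) + 2]].
At the point, J = [[18.000, -11.250], [3.000, -6.01001]] (det J = -74.43014).
Solving J·Δ = −F gives Δ = (-1.246, -0.016).
Then the next iterate is (x, y)₁ = (0.254, -3.016).

(0.254, -3.016)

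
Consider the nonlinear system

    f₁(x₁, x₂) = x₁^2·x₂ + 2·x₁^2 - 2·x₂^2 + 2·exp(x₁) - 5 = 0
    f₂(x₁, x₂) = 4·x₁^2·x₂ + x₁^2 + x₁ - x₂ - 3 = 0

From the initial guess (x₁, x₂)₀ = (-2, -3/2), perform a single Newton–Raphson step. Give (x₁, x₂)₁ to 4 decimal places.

(-1.4636, -0.6843)

At (-2, -3/2): F = (-7.229329, -23.5000).
Jacobian J = [[2·x₁·x₂ + 4·x₁ + 2·exp(x₁), x₁^2 - 4·x₂], [8·x₁·x₂ + 2·x₁ + 1, 4·x₁^2 - 1]].
At the point, J = [[-1.729329, 10.0000], [21.0000, 15.0000]] (det J = -235.939942).
Solving J·Δ = −F gives Δ = (0.5364, 0.8157).
Then the next iterate is (x₁, x₂)₁ = (-1.4636, -0.6843).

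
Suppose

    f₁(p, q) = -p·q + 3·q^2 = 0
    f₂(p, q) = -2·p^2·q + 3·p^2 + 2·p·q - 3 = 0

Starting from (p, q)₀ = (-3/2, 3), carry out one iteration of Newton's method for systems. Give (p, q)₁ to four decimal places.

(-1.0208, 1.4583)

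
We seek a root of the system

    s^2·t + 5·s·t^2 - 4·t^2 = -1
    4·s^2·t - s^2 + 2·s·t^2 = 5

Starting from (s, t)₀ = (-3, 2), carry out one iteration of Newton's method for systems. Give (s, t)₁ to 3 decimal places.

(-2.269, 1.236)

At (-3, 2): F = (-57.000, 34.000).
Jacobian J = [[2·s·t + 5·t^2, s^2 + 10·s·t - 8·t], [8·s·t - 2·s + 2·t^2, 4·s^2 + 4·s·t]].
At the point, J = [[8.000, -67.000], [-34.000, 12.000]] (det J = -2182.000).
Solving J·Δ = −F gives Δ = (0.731, -0.764).
Then the next iterate is (s, t)₁ = (-2.269, 1.236).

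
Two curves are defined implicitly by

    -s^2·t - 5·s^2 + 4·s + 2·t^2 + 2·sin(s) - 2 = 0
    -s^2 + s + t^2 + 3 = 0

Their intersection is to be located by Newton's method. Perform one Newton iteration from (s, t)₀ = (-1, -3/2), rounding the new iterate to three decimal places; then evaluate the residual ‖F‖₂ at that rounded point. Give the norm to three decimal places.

9.135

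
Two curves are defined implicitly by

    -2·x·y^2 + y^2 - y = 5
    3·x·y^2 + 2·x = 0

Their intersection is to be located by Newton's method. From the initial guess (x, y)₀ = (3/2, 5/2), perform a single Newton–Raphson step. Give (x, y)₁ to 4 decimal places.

(-0.5307, 2.9894)

At (3/2, 5/2): F = (-20.0000, 31.1250).
Jacobian J = [[-2·y^2, -4·x·y + 2·y - 1], [3·y^2 + 2, 6·x·y]].
At the point, J = [[-12.5000, -11.0000], [20.7500, 22.5000]] (det J = -53.0000).
Solving J·Δ = −F gives Δ = (-2.0307, 0.4894).
Then the next iterate is (x, y)₁ = (-0.5307, 2.9894).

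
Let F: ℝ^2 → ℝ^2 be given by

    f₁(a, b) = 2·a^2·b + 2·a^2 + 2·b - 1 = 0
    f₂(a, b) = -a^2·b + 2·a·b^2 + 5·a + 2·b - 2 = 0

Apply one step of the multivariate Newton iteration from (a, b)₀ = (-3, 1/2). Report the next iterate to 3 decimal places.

At (-3, 1/2): F = (27.000, -22.000).
Jacobian J = [[4·a·b + 4·a, 2·a^2 + 2], [-2·a·b + 2·b^2 + 5, -a^2 + 4·a·b + 2]].
At the point, J = [[-18.000, 20.000], [8.500, -13.000]] (det J = 64.000).
Solving J·Δ = −F gives Δ = (-1.391, -2.602).
Then the next iterate is (a, b)₁ = (-4.391, -2.102).

(-4.391, -2.102)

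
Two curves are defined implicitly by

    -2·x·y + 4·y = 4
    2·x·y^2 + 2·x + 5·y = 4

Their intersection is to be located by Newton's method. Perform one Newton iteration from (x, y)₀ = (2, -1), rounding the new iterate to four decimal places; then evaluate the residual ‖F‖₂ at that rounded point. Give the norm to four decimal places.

At (2, -1): F = (-4.0000, -1.0000).
Jacobian J = [[-2·y, -2·x + 4], [2·y^2 + 2, 4·x·y + 5]].
At the point, J = [[2.0000, 0.0000], [4.0000, -3.0000]] (det J = -6.0000).
Solving J·Δ = −F gives Δ = (2.0000, 2.3333).
Then the next iterate is (x, y)₁ = (4.0000, 1.3333).
Re-evaluating at (4.0000, 1.3333): F = (-9.3332, 24.888011), so ‖F‖₂ = 26.5805.

26.5805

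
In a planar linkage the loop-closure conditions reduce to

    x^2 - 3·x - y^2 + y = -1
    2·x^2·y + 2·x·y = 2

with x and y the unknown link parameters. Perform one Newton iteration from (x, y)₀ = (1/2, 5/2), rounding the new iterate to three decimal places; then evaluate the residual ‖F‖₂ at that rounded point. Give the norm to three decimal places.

0.980

At (1/2, 5/2): F = (-4.000, 1.750).
Jacobian J = [[2·x - 3, -2·y + 1], [4·x·y + 2·y, 2·x^2 + 2·x]].
At the point, J = [[-2.000, -4.000], [10.000, 1.500]] (det J = 37.000).
Solving J·Δ = −F gives Δ = (-0.027, -0.986).
Then the next iterate is (x, y)₁ = (0.473, 1.514).
Re-evaluating at (0.473, 1.514): F = (-0.97347, 0.10970), so ‖F‖₂ = 0.980.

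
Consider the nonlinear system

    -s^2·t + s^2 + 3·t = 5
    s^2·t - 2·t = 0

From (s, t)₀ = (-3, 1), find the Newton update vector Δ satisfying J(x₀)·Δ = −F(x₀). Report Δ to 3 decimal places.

(0.778, -0.333)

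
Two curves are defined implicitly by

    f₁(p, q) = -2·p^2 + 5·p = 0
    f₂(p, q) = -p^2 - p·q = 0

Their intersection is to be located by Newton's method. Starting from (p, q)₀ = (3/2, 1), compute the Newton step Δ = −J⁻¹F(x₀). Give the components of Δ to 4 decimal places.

(3.0000, -10.5000)

At (3/2, 1): F = (3.0000, -3.7500).
Jacobian J = [[-4·p + 5, 0], [-2·p - q, -p]].
At the point, J = [[-1.0000, 0.0000], [-4.0000, -1.5000]] (det J = 1.5000).
Solving J·Δ = −F gives Δ = (3.0000, -10.5000).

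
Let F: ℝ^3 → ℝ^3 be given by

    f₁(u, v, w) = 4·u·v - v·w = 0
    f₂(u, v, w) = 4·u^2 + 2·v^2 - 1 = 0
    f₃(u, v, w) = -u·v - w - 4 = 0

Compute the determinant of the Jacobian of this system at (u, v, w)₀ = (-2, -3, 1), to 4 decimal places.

12.0000

J = [[4·v, 4·u - w, -v], [8·u, 4·v, 0], [-v, -u, -1]].
At the point, J = [[-12.0000, -9.0000, 3.0000], [-16.0000, -12.0000, 0.0000], [3.0000, 2.0000, -1.0000]].
det J = 12.0000.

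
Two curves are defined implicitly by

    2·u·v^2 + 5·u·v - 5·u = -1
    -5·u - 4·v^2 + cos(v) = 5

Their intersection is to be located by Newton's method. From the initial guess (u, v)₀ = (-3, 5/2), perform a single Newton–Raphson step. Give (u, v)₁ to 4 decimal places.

At (-3, 5/2): F = (-59.0000, -15.801144).
Jacobian J = [[2·v^2 + 5·v - 5, 4·u·v + 5·u], [-5, -8·v - sin(v)]].
At the point, J = [[20.0000, -45.0000], [-5.0000, -20.598472]] (det J = -636.969443).
Solving J·Δ = −F gives Δ = (0.7917, -0.9593).
Then the next iterate is (u, v)₁ = (-2.2083, 1.5407).

(-2.2083, 1.5407)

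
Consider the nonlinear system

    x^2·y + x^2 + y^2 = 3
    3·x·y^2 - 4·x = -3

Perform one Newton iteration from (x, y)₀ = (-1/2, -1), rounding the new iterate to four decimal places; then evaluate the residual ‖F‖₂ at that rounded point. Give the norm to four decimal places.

At (-1/2, -1): F = (-2.0000, 3.5000).
Jacobian J = [[2·x·y + 2·x, x^2 + 2·y], [3·y^2 - 4, 6·x·y]].
At the point, J = [[0.0000, -1.7500], [-1.0000, 3.0000]] (det J = -1.7500).
Solving J·Δ = −F gives Δ = (0.0714, -1.1429).
Then the next iterate is (x, y)₁ = (-0.4286, -2.1429).
Re-evaluating at (-0.4286, -2.1429): F = (1.382072, -1.190020), so ‖F‖₂ = 1.8238.

1.8238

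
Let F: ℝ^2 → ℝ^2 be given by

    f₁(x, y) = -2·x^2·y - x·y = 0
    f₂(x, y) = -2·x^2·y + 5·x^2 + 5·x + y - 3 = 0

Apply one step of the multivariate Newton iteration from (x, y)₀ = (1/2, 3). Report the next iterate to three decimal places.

At (1/2, 3): F = (-3.000, 2.250).
Jacobian J = [[-4·x·y - y, -2·x^2 - x], [-4·x·y + 10·x + 5, -2·x^2 + 1]].
At the point, J = [[-9.000, -1.000], [4.000, 0.500]] (det J = -0.500).
Solving J·Δ = −F gives Δ = (1.500, -16.500).
Then the next iterate is (x, y)₁ = (2.000, -13.500).

(2.000, -13.500)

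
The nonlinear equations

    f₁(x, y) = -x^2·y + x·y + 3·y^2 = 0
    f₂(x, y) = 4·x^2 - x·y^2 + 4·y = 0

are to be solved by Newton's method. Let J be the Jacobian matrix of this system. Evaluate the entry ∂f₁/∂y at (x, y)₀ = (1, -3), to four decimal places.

-18.0000

∂f₁/∂y = -x^2 + x + 6·y.
At (1, -3) this is -18.0000.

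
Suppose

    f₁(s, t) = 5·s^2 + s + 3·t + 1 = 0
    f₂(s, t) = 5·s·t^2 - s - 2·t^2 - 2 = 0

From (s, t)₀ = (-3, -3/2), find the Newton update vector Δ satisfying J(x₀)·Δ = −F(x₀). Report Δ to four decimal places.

(1.3746, 0.4541)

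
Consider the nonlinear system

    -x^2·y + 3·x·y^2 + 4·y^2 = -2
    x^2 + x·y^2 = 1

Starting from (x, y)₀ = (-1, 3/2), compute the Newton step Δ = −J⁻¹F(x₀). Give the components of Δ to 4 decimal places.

(-0.1261, -0.7605)

At (-1, 3/2): F = (2.7500, -2.2500).
Jacobian J = [[-2·x·y + 3·y^2, -x^2 + 6·x·y + 8·y], [2·x + y^2, 2·x·y]].
At the point, J = [[9.7500, 2.0000], [0.2500, -3.0000]] (det J = -29.7500).
Solving J·Δ = −F gives Δ = (-0.1261, -0.7605).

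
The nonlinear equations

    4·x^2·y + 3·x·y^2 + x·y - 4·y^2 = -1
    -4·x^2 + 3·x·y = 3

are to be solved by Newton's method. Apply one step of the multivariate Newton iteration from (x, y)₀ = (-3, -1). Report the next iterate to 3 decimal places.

(-1.523, -0.888)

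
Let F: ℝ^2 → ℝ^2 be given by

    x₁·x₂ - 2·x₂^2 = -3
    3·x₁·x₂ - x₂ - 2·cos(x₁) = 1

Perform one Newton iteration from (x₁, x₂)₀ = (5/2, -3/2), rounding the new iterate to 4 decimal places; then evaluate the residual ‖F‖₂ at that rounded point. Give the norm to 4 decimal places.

2.2179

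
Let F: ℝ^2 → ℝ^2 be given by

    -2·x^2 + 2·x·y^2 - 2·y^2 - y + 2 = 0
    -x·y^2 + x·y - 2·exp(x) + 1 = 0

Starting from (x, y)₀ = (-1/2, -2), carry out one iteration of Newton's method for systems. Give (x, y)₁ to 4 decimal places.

(-0.3269, -1.3846)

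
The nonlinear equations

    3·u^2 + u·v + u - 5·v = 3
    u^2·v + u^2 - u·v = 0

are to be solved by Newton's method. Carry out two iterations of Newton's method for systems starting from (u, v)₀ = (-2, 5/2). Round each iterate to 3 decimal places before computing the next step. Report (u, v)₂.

(-1.156, -0.072)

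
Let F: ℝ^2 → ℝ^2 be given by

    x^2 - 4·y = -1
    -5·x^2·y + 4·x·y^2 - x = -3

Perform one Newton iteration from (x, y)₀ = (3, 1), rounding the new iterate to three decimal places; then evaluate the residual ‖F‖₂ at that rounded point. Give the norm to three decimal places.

At (3, 1): F = (6.000, -33.000).
Jacobian J = [[2·x, -4], [-10·x·y + 4·y^2 - 1, -5·x^2 + 8·x·y]].
At the point, J = [[6.000, -4.000], [-27.000, -21.000]] (det J = -234.000).
Solving J·Δ = −F gives Δ = (-1.103, -0.154).
Then the next iterate is (x, y)₁ = (1.897, 0.846).
Re-evaluating at (1.897, 0.846): F = (1.21461, -8.68826), so ‖F‖₂ = 8.773.

8.773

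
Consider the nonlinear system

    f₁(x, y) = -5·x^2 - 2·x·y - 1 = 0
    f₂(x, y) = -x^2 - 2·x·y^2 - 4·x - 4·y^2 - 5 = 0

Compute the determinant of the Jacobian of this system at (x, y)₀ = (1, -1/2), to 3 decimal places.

-67.000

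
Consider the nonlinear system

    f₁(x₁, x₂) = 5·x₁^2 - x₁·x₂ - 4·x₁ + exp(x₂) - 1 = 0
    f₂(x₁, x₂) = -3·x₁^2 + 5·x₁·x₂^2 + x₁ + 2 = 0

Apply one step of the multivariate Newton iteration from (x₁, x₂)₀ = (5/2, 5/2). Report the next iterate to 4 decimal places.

At (5/2, 5/2): F = (26.182494, 63.8750).
Jacobian J = [[10·x₁ - x₂ - 4, -x₁ + exp(x₂)], [-6·x₁ + 5·x₂^2 + 1, 10·x₁·x₂]].
At the point, J = [[18.5000, 9.682494], [17.2500, 62.5000]] (det J = 989.226979).
Solving J·Δ = −F gives Δ = (-1.0290, -0.7380).
Then the next iterate is (x₁, x₂)₁ = (1.4710, 1.7620).

(1.4710, 1.7620)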